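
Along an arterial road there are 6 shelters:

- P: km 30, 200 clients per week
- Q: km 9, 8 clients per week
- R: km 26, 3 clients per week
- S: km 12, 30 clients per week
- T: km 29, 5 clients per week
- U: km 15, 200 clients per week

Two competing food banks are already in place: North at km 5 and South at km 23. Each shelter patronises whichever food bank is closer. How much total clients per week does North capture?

38

The indifferent point is the midpoint (5+23)/2 = 14; shelters left of it (closer to North at 5) go to North, those right go to South.
  Q at 9 (w=8) → North
  S at 12 (w=30) → North
  U at 15 (w=200) → South
  R at 26 (w=3) → South
  T at 29 (w=5) → South
  P at 30 (w=200) → South
North captures 38; South captures 408.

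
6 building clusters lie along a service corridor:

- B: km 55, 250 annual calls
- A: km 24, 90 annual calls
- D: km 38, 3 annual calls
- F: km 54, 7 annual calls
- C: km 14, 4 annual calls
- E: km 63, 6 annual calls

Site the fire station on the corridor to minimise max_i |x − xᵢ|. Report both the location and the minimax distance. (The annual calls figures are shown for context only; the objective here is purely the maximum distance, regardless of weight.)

The 1-center on a line is the midpoint of the two extreme points: leftmost at 14, rightmost at 63.
Optimal location = (14 + 63)/2 = 38.5; maximum distance = (63 − 14)/2 = 24.5.

location 38.5, max distance 24.5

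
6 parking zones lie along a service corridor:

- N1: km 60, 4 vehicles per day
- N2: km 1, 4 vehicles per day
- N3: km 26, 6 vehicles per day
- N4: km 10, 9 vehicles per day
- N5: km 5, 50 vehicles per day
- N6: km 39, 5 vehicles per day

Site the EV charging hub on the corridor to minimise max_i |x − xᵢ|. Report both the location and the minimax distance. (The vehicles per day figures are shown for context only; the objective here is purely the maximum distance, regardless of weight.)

The 1-center on a line is the midpoint of the two extreme points: leftmost at 1, rightmost at 60.
Optimal location = (1 + 60)/2 = 30.5; maximum distance = (60 − 1)/2 = 29.5.

location 30.5, max distance 29.5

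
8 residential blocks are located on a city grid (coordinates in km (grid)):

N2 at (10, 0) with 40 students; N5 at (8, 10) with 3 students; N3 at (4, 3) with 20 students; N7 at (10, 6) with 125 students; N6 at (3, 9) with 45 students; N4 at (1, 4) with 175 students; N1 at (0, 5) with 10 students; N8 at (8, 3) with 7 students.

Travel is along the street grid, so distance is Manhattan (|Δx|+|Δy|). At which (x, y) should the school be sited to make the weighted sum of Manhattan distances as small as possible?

Manhattan distance separates: Σwᵢ(|x−xᵢ|+|y−yᵢ|) = Σwᵢ|x−xᵢ| + Σwᵢ|y−yᵢ|, so x and y are optimised independently as 1-D weighted medians.
Total weight W = 425; half = 212.5.
x-coordinate, sorted with cumulative weight:
  x=0 (N1, w=10) cum 10
  x=1 (N4, w=175) cum 185
  x=3 (N6, w=45) cum 230  ← median
  x=4 (N3, w=20) cum 250
  x=8 (N5, w=3) cum 253
  x=8 (N8, w=7) cum 260
  x=10 (N2, w=40) cum 300
  x=10 (N7, w=125) cum 425
⇒ x* = 3
y-coordinate, sorted with cumulative weight:
  y=0 (N2, w=40) cum 40
  y=3 (N3, w=20) cum 60
  y=3 (N8, w=7) cum 67
  y=4 (N4, w=175) cum 242  ← median
  y=5 (N1, w=10) cum 252
  y=6 (N7, w=125) cum 377
  y=9 (N6, w=45) cum 422
  y=10 (N5, w=3) cum 425
⇒ y* = 4

(3, 4)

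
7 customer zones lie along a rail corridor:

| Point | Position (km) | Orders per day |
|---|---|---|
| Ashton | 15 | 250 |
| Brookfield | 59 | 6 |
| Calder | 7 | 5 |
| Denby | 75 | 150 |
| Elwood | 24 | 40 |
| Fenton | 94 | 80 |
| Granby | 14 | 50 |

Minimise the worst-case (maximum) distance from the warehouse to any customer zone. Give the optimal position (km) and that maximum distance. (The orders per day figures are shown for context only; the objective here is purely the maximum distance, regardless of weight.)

The 1-center on a line is the midpoint of the two extreme points: leftmost at 7, rightmost at 94.
Optimal location = (7 + 94)/2 = 50.5; maximum distance = (94 − 7)/2 = 43.5.

location 50.5, max distance 43.5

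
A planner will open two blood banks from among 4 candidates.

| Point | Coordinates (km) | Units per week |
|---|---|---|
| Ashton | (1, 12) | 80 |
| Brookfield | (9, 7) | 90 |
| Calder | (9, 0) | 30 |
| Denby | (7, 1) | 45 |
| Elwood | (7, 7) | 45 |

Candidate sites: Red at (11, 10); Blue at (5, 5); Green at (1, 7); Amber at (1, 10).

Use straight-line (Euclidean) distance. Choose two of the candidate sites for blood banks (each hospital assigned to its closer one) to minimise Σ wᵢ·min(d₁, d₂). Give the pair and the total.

{Blue, Amber}, total 1083.1

Evaluate every pair (each demand assigned to the nearer of the two):
  {Blue, Amber}: total = 1083.1
  {Blue, Green}: total = 1323.1
  {Red, Amber}: total = 1458.6
  {Red, Blue}: total = 1490.1
  {Red, Green}: total = 1637.3
  {Green, Amber}: total = 1850.7
Best pair: {Blue, Amber} with total 1083.1.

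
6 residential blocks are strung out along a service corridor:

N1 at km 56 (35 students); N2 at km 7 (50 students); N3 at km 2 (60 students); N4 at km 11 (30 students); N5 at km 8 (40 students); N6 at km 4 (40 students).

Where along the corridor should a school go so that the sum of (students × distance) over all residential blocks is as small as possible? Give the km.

x = 7

For a sum of weighted absolute distances on a line, the optimum is the weighted median (not the mean). Total weight W = 255; half-weight = 127.5.
Sort by position and accumulate weight:
  km 2 (N3, w=60) → cum 60
  km 4 (N6, w=40) → cum 100
  km 7 (N2, w=50) → cum 150  ≥ 127.5 → median here
  km 8 (N5, w=40) → cum 190
  km 11 (N4, w=30) → cum 220
  km 56 (N1, w=35) → cum 255
Optimal location: km 7.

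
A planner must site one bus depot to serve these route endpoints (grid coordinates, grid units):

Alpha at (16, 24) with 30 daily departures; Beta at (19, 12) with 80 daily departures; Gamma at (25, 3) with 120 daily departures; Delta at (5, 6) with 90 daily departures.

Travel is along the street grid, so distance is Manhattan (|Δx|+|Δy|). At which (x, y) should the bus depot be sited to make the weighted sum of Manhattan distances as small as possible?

(19, 6)

Manhattan distance separates: Σwᵢ(|x−xᵢ|+|y−yᵢ|) = Σwᵢ|x−xᵢ| + Σwᵢ|y−yᵢ|, so x and y are optimised independently as 1-D weighted medians.
Total weight W = 320; half = 160.
x-coordinate, sorted with cumulative weight:
  x=5 (Delta, w=90) cum 90
  x=16 (Alpha, w=30) cum 120
  x=19 (Beta, w=80) cum 200  ← median
  x=25 (Gamma, w=120) cum 320
⇒ x* = 19
y-coordinate, sorted with cumulative weight:
  y=3 (Gamma, w=120) cum 120
  y=6 (Delta, w=90) cum 210  ← median
  y=12 (Beta, w=80) cum 290
  y=24 (Alpha, w=30) cum 320
⇒ y* = 6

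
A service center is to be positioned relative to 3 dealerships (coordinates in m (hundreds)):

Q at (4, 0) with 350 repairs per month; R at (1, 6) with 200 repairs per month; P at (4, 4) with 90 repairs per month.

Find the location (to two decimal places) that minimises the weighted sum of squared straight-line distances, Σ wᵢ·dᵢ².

The minimiser of Σwᵢ‖p−pᵢ‖² is the weighted centroid p* = (Σwᵢpᵢ)/(Σwᵢ).
Σwᵢ = 640.
Σwᵢxᵢ = 350·4 + 200·1 + 90·4 = 1960.
Σwᵢyᵢ = 350·0 + 200·6 + 90·4 = 1560.
x* = 1960/640 = 3.06, y* = 1560/640 = 2.44.

(3.06, 2.44)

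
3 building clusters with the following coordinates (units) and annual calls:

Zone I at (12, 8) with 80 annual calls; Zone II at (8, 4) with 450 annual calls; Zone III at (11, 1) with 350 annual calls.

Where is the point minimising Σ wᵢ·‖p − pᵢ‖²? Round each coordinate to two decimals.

(9.56, 3.17)

The minimiser of Σwᵢ‖p−pᵢ‖² is the weighted centroid p* = (Σwᵢpᵢ)/(Σwᵢ).
Σwᵢ = 880.
Σwᵢxᵢ = 80·12 + 450·8 + 350·11 = 8410.
Σwᵢyᵢ = 80·8 + 450·4 + 350·1 = 2790.
x* = 8410/880 = 9.56, y* = 2790/880 = 3.17.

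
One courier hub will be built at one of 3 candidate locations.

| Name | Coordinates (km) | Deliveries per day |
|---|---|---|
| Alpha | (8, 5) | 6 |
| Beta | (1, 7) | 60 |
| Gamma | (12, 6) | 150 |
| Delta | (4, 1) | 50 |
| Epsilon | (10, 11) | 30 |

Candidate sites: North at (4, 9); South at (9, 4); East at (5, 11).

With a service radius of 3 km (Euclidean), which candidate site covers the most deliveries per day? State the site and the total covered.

South, covering 6

Coverage radius r = 3 km; a point is covered iff (Δx)²+(Δy)² ≤ 3² = 9.
  North (4, 9): covers {none} → 0
  South (9, 4): covers {Alpha} → 6
  East (5, 11): covers {none} → 0
Maximum coverage at South: 6 deliveries per day.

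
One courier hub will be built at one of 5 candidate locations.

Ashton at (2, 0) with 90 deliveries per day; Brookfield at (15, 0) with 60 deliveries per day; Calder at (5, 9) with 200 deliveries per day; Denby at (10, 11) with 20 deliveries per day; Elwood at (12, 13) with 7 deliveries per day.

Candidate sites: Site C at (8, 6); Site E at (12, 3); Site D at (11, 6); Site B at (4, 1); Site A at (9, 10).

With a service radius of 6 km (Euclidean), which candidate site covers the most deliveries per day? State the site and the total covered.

Coverage radius r = 6 km; a point is covered iff (Δx)²+(Δy)² ≤ 6² = 36.
  Site C (8, 6): covers {Calder, Denby} → 220
  Site E (12, 3): covers {Brookfield} → 60
  Site D (11, 6): covers {Denby} → 20
  Site B (4, 1): covers {Ashton} → 90
  Site A (9, 10): covers {Calder, Denby, Elwood} → 227
Maximum coverage at Site A: 227 deliveries per day.

Site A, covering 227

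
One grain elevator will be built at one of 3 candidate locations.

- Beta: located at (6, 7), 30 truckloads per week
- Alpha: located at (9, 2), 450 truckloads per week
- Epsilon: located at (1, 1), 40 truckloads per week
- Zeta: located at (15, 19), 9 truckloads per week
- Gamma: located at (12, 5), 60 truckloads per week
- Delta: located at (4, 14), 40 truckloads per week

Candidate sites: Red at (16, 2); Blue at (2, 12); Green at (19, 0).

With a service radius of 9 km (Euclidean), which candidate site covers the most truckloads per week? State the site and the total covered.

Coverage radius r = 9 km; a point is covered iff (Δx)²+(Δy)² ≤ 9² = 81.
  Red (16, 2): covers {Alpha, Gamma} → 510
  Blue (2, 12): covers {Beta, Delta} → 70
  Green (19, 0): covers {Gamma} → 60
Maximum coverage at Red: 510 truckloads per week.

Red, covering 510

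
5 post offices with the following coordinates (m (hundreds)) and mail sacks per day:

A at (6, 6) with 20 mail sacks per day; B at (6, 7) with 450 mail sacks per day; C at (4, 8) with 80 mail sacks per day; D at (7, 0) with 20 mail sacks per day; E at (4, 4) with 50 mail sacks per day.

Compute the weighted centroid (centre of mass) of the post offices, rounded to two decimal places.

The minimiser of Σwᵢ‖p−pᵢ‖² is the weighted centroid p* = (Σwᵢpᵢ)/(Σwᵢ).
Σwᵢ = 620.
Σwᵢxᵢ = 20·6 + 450·6 + 80·4 + 20·7 + 50·4 = 3480.
Σwᵢyᵢ = 20·6 + 450·7 + 80·8 + 20·0 + 50·4 = 4110.
x* = 3480/620 = 5.61, y* = 4110/620 = 6.63.

(5.61, 6.63)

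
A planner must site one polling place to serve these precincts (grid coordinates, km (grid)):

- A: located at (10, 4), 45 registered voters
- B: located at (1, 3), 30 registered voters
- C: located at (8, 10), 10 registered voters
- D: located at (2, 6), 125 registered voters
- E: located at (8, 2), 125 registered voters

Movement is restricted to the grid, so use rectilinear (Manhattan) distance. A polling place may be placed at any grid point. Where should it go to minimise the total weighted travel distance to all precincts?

(8, 4)

Manhattan distance separates: Σwᵢ(|x−xᵢ|+|y−yᵢ|) = Σwᵢ|x−xᵢ| + Σwᵢ|y−yᵢ|, so x and y are optimised independently as 1-D weighted medians.
Total weight W = 335; half = 167.5.
x-coordinate, sorted with cumulative weight:
  x=1 (B, w=30) cum 30
  x=2 (D, w=125) cum 155
  x=8 (C, w=10) cum 165
  x=8 (E, w=125) cum 290  ← median
  x=10 (A, w=45) cum 335
⇒ x* = 8
y-coordinate, sorted with cumulative weight:
  y=2 (E, w=125) cum 125
  y=3 (B, w=30) cum 155
  y=4 (A, w=45) cum 200  ← median
  y=6 (D, w=125) cum 325
  y=10 (C, w=10) cum 335
⇒ y* = 4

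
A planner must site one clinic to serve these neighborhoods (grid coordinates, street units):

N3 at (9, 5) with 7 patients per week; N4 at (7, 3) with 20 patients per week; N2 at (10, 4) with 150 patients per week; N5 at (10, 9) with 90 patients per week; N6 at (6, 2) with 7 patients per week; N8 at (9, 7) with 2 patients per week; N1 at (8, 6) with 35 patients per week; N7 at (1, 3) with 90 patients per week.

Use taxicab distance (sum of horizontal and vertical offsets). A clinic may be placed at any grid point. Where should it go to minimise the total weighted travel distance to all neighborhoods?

(10, 4)

Manhattan distance separates: Σwᵢ(|x−xᵢ|+|y−yᵢ|) = Σwᵢ|x−xᵢ| + Σwᵢ|y−yᵢ|, so x and y are optimised independently as 1-D weighted medians.
Total weight W = 401; half = 200.5.
x-coordinate, sorted with cumulative weight:
  x=1 (N7, w=90) cum 90
  x=6 (N6, w=7) cum 97
  x=7 (N4, w=20) cum 117
  x=8 (N1, w=35) cum 152
  x=9 (N3, w=7) cum 159
  x=9 (N8, w=2) cum 161
  x=10 (N2, w=150) cum 311  ← median
  x=10 (N5, w=90) cum 401
⇒ x* = 10
y-coordinate, sorted with cumulative weight:
  y=2 (N6, w=7) cum 7
  y=3 (N4, w=20) cum 27
  y=3 (N7, w=90) cum 117
  y=4 (N2, w=150) cum 267  ← median
  y=5 (N3, w=7) cum 274
  y=6 (N1, w=35) cum 309
  y=7 (N8, w=2) cum 311
  y=9 (N5, w=90) cum 401
⇒ y* = 4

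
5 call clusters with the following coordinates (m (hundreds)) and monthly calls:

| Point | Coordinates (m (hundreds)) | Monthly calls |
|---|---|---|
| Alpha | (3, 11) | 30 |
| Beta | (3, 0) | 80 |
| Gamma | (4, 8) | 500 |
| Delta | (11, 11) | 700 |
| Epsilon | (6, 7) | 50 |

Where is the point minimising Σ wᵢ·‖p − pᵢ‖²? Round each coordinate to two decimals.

The minimiser of Σwᵢ‖p−pᵢ‖² is the weighted centroid p* = (Σwᵢpᵢ)/(Σwᵢ).
Σwᵢ = 1360.
Σwᵢxᵢ = 30·3 + 80·3 + 500·4 + 700·11 + 50·6 = 10330.
Σwᵢyᵢ = 30·11 + 80·0 + 500·8 + 700·11 + 50·7 = 12380.
x* = 10330/1360 = 7.60, y* = 12380/1360 = 9.10.

(7.60, 9.10)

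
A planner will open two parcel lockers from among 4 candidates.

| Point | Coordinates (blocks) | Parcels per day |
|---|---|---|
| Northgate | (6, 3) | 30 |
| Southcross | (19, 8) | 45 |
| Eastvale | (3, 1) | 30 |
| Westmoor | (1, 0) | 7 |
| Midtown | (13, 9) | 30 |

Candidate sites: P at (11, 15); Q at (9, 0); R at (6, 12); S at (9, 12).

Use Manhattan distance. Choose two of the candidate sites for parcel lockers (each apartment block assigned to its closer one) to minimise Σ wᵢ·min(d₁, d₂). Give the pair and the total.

Evaluate every pair (each demand assigned to the nearer of the two):
  {Q, S}: total = 1286
  {P, Q}: total = 1361
  {Q, R}: total = 1511
  {R, S}: total = 1649
  {P, R}: total = 1724
  {P, S}: total = 1850
Best pair: {Q, S} with total 1286.

{Q, S}, total 1286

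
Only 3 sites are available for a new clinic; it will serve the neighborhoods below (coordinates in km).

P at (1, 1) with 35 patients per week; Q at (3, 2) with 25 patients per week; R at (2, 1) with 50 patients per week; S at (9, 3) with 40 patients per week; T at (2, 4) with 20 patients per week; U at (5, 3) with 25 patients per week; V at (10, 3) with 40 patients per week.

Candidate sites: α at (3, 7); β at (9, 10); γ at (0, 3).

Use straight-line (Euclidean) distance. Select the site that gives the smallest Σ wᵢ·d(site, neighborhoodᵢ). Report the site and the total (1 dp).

γ, total 1228.5 km

Total weighted distance at each candidate:
  α (3, 7): total = 1436.5
  β (9, 10): total = 2190.3
  γ (0, 3): total = 1228.5
Minimum is at γ with total 1228.5 km.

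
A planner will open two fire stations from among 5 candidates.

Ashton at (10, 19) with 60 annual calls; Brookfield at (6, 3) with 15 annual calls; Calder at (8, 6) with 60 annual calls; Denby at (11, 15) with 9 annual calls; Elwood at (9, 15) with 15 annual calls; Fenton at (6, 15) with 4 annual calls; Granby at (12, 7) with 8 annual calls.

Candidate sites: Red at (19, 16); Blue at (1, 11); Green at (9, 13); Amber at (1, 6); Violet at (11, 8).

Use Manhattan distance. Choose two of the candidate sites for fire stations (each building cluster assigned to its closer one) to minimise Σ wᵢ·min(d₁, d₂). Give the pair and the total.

Evaluate every pair (each demand assigned to the nearer of the two):
  {Green, Violet}: total = 972
  {Green, Amber}: total = 1118
  {Red, Green}: total = 1253
  {Blue, Green}: total = 1253
  {Amber, Violet}: total = 1402
  {Blue, Violet}: total = 1420
  {Red, Violet}: total = 1432
  {Red, Amber}: total = 1658
  {Blue, Amber}: total = 1998
  {Red, Blue}: total = 2037
Best pair: {Green, Violet} with total 972.

{Green, Violet}, total 972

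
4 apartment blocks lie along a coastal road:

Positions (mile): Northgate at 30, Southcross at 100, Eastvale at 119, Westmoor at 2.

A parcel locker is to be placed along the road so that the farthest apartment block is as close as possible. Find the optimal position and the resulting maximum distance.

location 60.5, max distance 58.5

The 1-center on a line is the midpoint of the two extreme points: leftmost at 2, rightmost at 119.
Optimal location = (2 + 119)/2 = 60.5; maximum distance = (119 − 2)/2 = 58.5.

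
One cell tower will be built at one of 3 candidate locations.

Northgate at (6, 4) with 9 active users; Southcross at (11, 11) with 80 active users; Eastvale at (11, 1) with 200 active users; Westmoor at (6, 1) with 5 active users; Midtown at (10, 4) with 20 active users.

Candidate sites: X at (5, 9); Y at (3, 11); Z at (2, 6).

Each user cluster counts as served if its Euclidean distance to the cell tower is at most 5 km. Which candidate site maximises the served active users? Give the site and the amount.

Z, covering 9

Coverage radius r = 5 km; a point is covered iff (Δx)²+(Δy)² ≤ 5² = 25.
  X (5, 9): covers {none} → 0
  Y (3, 11): covers {none} → 0
  Z (2, 6): covers {Northgate} → 9
Maximum coverage at Z: 9 active users.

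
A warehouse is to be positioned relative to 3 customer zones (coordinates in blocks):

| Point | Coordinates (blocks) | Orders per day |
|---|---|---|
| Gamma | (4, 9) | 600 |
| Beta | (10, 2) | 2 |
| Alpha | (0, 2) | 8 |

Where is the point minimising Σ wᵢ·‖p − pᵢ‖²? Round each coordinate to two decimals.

(3.97, 8.89)

The minimiser of Σwᵢ‖p−pᵢ‖² is the weighted centroid p* = (Σwᵢpᵢ)/(Σwᵢ).
Σwᵢ = 610.
Σwᵢxᵢ = 600·4 + 2·10 + 8·0 = 2420.
Σwᵢyᵢ = 600·9 + 2·2 + 8·2 = 5420.
x* = 2420/610 = 3.97, y* = 5420/610 = 8.89.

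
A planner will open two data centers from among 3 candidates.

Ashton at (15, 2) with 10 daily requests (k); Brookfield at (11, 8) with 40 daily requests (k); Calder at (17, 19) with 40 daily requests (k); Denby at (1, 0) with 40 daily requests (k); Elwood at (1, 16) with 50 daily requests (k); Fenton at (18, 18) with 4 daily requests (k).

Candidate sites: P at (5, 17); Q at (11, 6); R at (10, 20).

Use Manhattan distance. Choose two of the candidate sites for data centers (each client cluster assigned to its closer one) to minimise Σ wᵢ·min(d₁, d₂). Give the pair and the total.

Evaluate every pair (each demand assigned to the nearer of the two):
  {P, Q}: total = 1666
  {Q, R}: total = 1810
  {P, R}: total = 2200
Best pair: {P, Q} with total 1666.

{P, Q}, total 1666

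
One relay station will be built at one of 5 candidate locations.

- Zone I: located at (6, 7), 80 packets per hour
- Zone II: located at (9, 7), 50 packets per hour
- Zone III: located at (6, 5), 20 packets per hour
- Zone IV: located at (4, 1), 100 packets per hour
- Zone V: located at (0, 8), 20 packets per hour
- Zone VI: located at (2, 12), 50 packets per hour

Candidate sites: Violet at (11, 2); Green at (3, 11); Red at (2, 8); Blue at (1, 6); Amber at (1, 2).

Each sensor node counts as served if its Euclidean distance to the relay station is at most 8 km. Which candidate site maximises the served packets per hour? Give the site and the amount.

Red, covering 320

Coverage radius r = 8 km; a point is covered iff (Δx)²+(Δy)² ≤ 8² = 64.
  Violet (11, 2): covers {Zone I, Zone II, Zone III, Zone IV} → 250
  Green (3, 11): covers {Zone I, Zone II, Zone III, Zone V, Zone VI} → 220
  Red (2, 8): covers {Zone I, Zone II, Zone III, Zone IV, Zone V, Zone VI} → 320
  Blue (1, 6): covers {Zone I, Zone III, Zone IV, Zone V, Zone VI} → 270
  Amber (1, 2): covers {Zone I, Zone III, Zone IV, Zone V} → 220
Maximum coverage at Red: 320 packets per hour.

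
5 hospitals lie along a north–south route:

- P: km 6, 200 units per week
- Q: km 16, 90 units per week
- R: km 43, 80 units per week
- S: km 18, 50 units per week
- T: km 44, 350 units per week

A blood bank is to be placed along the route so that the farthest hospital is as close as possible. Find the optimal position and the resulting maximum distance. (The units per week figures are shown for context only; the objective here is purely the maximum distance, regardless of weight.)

The 1-center on a line is the midpoint of the two extreme points: leftmost at 6, rightmost at 44.
Optimal location = (6 + 44)/2 = 25; maximum distance = (44 − 6)/2 = 19.

location 25, max distance 19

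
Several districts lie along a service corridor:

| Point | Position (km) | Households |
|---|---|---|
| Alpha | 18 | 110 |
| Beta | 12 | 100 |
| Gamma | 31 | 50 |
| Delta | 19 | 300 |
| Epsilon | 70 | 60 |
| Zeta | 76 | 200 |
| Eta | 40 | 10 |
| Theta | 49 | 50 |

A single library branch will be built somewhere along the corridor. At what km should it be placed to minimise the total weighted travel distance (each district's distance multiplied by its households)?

x = 19

For a sum of weighted absolute distances on a line, the optimum is the weighted median (not the mean). Total weight W = 880; half-weight = 440.
Sort by position and accumulate weight:
  km 12 (Beta, w=100) → cum 100
  km 18 (Alpha, w=110) → cum 210
  km 19 (Delta, w=300) → cum 510  ≥ 440 → median here
  km 31 (Gamma, w=50) → cum 560
  km 40 (Eta, w=10) → cum 570
  km 49 (Theta, w=50) → cum 620
  km 70 (Epsilon, w=60) → cum 680
  km 76 (Zeta, w=200) → cum 880
Optimal location: km 19.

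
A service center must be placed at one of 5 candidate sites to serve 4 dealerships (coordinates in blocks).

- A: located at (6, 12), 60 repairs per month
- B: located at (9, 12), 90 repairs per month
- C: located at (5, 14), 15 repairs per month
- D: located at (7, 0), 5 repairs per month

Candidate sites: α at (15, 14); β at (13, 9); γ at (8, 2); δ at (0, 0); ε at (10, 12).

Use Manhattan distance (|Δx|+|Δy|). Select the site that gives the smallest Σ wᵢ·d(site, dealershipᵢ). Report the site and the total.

Total weighted distance at each candidate:
  α (15, 14): total = 1640
  β (13, 9): total = 1500
  γ (8, 2): total = 1950
  δ (0, 0): total = 3290
  ε (10, 12): total = 510
Minimum is at ε with total 510 blocks.

ε, total 510 blocks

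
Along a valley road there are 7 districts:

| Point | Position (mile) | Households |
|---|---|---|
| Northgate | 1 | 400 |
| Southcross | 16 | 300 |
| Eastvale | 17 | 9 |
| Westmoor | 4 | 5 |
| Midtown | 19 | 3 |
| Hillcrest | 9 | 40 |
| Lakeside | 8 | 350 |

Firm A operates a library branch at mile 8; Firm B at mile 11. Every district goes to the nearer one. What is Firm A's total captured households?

795

The indifferent point is the midpoint (8+11)/2 = 9.5; districts left of it (closer to Firm A at 8) go to Firm A, those right go to Firm B.
  Northgate at 1 (w=400) → Firm A
  Westmoor at 4 (w=5) → Firm A
  Lakeside at 8 (w=350) → Firm A
  Hillcrest at 9 (w=40) → Firm A
  Southcross at 16 (w=300) → Firm B
  Eastvale at 17 (w=9) → Firm B
  Midtown at 19 (w=3) → Firm B
Firm A captures 795; Firm B captures 312.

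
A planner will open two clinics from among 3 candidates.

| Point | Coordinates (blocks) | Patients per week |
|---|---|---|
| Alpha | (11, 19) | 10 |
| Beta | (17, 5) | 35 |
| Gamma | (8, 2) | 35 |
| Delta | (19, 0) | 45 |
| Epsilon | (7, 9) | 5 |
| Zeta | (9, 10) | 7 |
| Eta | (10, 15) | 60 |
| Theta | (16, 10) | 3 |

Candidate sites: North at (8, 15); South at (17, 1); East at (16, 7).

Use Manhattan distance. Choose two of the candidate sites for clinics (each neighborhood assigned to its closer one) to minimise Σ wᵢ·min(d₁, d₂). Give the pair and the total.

Evaluate every pair (each demand assigned to the nearer of the two):
  {North, South}: total = 922
  {North, East}: total = 1286
  {South, East}: total = 1734
Best pair: {North, South} with total 922.

{North, South}, total 922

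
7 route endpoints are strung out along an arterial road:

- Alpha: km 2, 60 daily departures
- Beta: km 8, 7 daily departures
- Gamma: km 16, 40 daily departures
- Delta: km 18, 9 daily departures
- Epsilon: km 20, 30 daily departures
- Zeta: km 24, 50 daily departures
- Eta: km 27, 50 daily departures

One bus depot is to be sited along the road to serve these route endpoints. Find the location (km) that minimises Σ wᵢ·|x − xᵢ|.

For a sum of weighted absolute distances on a line, the optimum is the weighted median (not the mean). Total weight W = 246; half-weight = 123.
Sort by position and accumulate weight:
  km 2 (Alpha, w=60) → cum 60
  km 8 (Beta, w=7) → cum 67
  km 16 (Gamma, w=40) → cum 107
  km 18 (Delta, w=9) → cum 116
  km 20 (Epsilon, w=30) → cum 146  ≥ 123 → median here
  km 24 (Zeta, w=50) → cum 196
  km 27 (Eta, w=50) → cum 246
Optimal location: km 20.

x = 20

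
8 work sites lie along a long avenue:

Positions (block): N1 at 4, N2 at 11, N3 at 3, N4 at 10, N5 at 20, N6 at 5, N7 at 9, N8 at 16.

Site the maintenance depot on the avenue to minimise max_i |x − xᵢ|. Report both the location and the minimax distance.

location 11.5, max distance 8.5

The 1-center on a line is the midpoint of the two extreme points: leftmost at 3, rightmost at 20.
Optimal location = (3 + 20)/2 = 11.5; maximum distance = (20 − 3)/2 = 8.5.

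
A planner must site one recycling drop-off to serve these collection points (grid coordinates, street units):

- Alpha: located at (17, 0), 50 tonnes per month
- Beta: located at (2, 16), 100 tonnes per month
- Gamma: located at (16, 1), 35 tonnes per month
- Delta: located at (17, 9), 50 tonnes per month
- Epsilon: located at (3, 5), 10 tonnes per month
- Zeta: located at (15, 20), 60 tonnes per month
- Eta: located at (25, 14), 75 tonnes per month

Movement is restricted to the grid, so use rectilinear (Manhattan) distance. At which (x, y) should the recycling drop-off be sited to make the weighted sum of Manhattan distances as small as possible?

(16, 14)

Manhattan distance separates: Σwᵢ(|x−xᵢ|+|y−yᵢ|) = Σwᵢ|x−xᵢ| + Σwᵢ|y−yᵢ|, so x and y are optimised independently as 1-D weighted medians.
Total weight W = 380; half = 190.
x-coordinate, sorted with cumulative weight:
  x=2 (Beta, w=100) cum 100
  x=3 (Epsilon, w=10) cum 110
  x=15 (Zeta, w=60) cum 170
  x=16 (Gamma, w=35) cum 205  ← median
  x=17 (Alpha, w=50) cum 255
  x=17 (Delta, w=50) cum 305
  x=25 (Eta, w=75) cum 380
⇒ x* = 16
y-coordinate, sorted with cumulative weight:
  y=0 (Alpha, w=50) cum 50
  y=1 (Gamma, w=35) cum 85
  y=5 (Epsilon, w=10) cum 95
  y=9 (Delta, w=50) cum 145
  y=14 (Eta, w=75) cum 220  ← median
  y=16 (Beta, w=100) cum 320
  y=20 (Zeta, w=60) cum 380
⇒ y* = 14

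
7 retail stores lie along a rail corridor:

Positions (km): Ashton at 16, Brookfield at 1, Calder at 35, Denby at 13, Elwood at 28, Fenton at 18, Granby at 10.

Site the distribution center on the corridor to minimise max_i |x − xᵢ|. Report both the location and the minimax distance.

location 18, max distance 17

The 1-center on a line is the midpoint of the two extreme points: leftmost at 1, rightmost at 35.
Optimal location = (1 + 35)/2 = 18; maximum distance = (35 − 1)/2 = 17.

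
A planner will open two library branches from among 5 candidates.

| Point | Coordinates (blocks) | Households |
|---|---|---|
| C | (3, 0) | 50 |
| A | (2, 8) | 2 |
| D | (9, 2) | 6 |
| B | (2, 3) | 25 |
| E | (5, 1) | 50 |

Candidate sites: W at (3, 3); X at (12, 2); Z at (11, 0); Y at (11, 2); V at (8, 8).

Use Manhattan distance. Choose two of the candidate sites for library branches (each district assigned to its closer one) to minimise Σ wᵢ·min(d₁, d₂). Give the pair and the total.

Evaluate every pair (each demand assigned to the nearer of the two):
  {W, Y}: total = 399
  {W, X}: total = 405
  {W, Z}: total = 411
  {W, V}: total = 429
  {Z, Y}: total = 1042
  {Z, V}: total = 1061
  {X, Z}: total = 1075
  {Y, V}: total = 1124
  {X, Y}: total = 1142
  {X, V}: total = 1255
Best pair: {W, Y} with total 399.

{W, Y}, total 399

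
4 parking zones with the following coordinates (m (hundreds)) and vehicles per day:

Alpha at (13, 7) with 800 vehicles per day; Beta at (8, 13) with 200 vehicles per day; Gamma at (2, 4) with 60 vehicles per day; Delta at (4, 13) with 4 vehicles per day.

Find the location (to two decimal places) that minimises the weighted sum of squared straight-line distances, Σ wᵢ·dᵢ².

The minimiser of Σwᵢ‖p−pᵢ‖² is the weighted centroid p* = (Σwᵢpᵢ)/(Σwᵢ).
Σwᵢ = 1064.
Σwᵢxᵢ = 800·13 + 200·8 + 60·2 + 4·4 = 12136.
Σwᵢyᵢ = 800·7 + 200·13 + 60·4 + 4·13 = 8492.
x* = 12136/1064 = 11.41, y* = 8492/1064 = 7.98.

(11.41, 7.98)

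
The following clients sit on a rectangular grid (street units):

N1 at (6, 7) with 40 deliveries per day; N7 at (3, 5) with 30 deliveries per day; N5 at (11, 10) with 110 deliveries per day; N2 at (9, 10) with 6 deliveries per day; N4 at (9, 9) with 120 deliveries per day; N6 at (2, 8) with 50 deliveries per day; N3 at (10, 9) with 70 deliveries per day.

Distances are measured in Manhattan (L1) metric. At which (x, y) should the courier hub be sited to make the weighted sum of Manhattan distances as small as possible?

(9, 9)

Manhattan distance separates: Σwᵢ(|x−xᵢ|+|y−yᵢ|) = Σwᵢ|x−xᵢ| + Σwᵢ|y−yᵢ|, so x and y are optimised independently as 1-D weighted medians.
Total weight W = 426; half = 213.
x-coordinate, sorted with cumulative weight:
  x=2 (N6, w=50) cum 50
  x=3 (N7, w=30) cum 80
  x=6 (N1, w=40) cum 120
  x=9 (N2, w=6) cum 126
  x=9 (N4, w=120) cum 246  ← median
  x=10 (N3, w=70) cum 316
  x=11 (N5, w=110) cum 426
⇒ x* = 9
y-coordinate, sorted with cumulative weight:
  y=5 (N7, w=30) cum 30
  y=7 (N1, w=40) cum 70
  y=8 (N6, w=50) cum 120
  y=9 (N4, w=120) cum 240  ← median
  y=9 (N3, w=70) cum 310
  y=10 (N5, w=110) cum 420
  y=10 (N2, w=6) cum 426
⇒ y* = 9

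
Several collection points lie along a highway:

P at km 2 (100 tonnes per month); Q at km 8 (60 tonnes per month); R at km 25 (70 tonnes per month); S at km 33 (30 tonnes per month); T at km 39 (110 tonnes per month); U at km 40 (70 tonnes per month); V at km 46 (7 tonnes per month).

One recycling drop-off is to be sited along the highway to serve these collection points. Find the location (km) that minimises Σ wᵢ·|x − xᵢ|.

For a sum of weighted absolute distances on a line, the optimum is the weighted median (not the mean). Total weight W = 447; half-weight = 223.5.
Sort by position and accumulate weight:
  km 2 (P, w=100) → cum 100
  km 8 (Q, w=60) → cum 160
  km 25 (R, w=70) → cum 230  ≥ 223.5 → median here
  km 33 (S, w=30) → cum 260
  km 39 (T, w=110) → cum 370
  km 40 (U, w=70) → cum 440
  km 46 (V, w=7) → cum 447
Optimal location: km 25.

x = 25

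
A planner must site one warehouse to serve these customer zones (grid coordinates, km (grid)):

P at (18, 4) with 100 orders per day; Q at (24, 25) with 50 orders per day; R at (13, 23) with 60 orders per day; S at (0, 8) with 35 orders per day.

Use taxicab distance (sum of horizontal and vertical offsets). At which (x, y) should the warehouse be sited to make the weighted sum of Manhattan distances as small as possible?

(18, 8)

Manhattan distance separates: Σwᵢ(|x−xᵢ|+|y−yᵢ|) = Σwᵢ|x−xᵢ| + Σwᵢ|y−yᵢ|, so x and y are optimised independently as 1-D weighted medians.
Total weight W = 245; half = 122.5.
x-coordinate, sorted with cumulative weight:
  x=0 (S, w=35) cum 35
  x=13 (R, w=60) cum 95
  x=18 (P, w=100) cum 195  ← median
  x=24 (Q, w=50) cum 245
⇒ x* = 18
y-coordinate, sorted with cumulative weight:
  y=4 (P, w=100) cum 100
  y=8 (S, w=35) cum 135  ← median
  y=23 (R, w=60) cum 195
  y=25 (Q, w=50) cum 245
⇒ y* = 8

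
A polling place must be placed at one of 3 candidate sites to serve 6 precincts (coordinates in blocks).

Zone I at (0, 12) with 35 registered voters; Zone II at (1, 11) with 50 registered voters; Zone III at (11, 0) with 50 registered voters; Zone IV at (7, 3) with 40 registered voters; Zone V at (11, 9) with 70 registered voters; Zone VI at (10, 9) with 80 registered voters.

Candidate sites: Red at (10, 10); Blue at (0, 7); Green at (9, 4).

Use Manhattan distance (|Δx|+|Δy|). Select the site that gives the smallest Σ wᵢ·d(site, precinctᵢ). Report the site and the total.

Total weighted distance at each candidate:
  Red (10, 10): total = 2090
  Blue (0, 7): total = 3635
  Green (9, 4): total = 2735
Minimum is at Red with total 2090 blocks.

Red, total 2090 blocks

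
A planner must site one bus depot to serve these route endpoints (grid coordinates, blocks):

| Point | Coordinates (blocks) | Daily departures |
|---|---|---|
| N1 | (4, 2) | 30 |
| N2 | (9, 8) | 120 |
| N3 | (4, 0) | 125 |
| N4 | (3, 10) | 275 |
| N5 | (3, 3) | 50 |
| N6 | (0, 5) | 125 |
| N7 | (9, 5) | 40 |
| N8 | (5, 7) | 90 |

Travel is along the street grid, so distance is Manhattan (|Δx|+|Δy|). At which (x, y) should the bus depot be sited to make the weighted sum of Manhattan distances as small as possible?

Manhattan distance separates: Σwᵢ(|x−xᵢ|+|y−yᵢ|) = Σwᵢ|x−xᵢ| + Σwᵢ|y−yᵢ|, so x and y are optimised independently as 1-D weighted medians.
Total weight W = 855; half = 427.5.
x-coordinate, sorted with cumulative weight:
  x=0 (N6, w=125) cum 125
  x=3 (N4, w=275) cum 400
  x=3 (N5, w=50) cum 450  ← median
  x=4 (N1, w=30) cum 480
  x=4 (N3, w=125) cum 605
  x=5 (N8, w=90) cum 695
  x=9 (N2, w=120) cum 815
  x=9 (N7, w=40) cum 855
⇒ x* = 3
y-coordinate, sorted with cumulative weight:
  y=0 (N3, w=125) cum 125
  y=2 (N1, w=30) cum 155
  y=3 (N5, w=50) cum 205
  y=5 (N6, w=125) cum 330
  y=5 (N7, w=40) cum 370
  y=7 (N8, w=90) cum 460  ← median
  y=8 (N2, w=120) cum 580
  y=10 (N4, w=275) cum 855
⇒ y* = 7

(3, 7)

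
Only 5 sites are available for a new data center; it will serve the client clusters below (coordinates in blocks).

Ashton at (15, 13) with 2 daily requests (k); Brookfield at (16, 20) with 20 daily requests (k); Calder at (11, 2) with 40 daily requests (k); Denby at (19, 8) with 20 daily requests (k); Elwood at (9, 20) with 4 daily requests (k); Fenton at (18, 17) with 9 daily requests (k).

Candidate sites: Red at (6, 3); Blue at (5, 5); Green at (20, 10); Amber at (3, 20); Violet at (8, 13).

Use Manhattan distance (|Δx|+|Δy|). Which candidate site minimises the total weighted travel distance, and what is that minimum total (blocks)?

Green, total 1201 blocks

Total weighted distance at each candidate:
  Red (6, 3): total = 1492
  Blue (5, 5): total = 1557
  Green (20, 10): total = 1201
  Amber (3, 20): total = 2084
  Violet (8, 13): total = 1352
Minimum is at Green with total 1201 blocks.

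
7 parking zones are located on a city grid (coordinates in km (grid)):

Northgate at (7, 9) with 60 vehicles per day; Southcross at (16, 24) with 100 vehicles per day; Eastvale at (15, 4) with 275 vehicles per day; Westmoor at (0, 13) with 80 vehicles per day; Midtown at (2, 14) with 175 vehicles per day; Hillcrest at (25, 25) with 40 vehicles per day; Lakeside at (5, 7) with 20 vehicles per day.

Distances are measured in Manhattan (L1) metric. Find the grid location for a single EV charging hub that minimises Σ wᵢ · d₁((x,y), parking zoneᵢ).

Manhattan distance separates: Σwᵢ(|x−xᵢ|+|y−yᵢ|) = Σwᵢ|x−xᵢ| + Σwᵢ|y−yᵢ|, so x and y are optimised independently as 1-D weighted medians.
Total weight W = 750; half = 375.
x-coordinate, sorted with cumulative weight:
  x=0 (Westmoor, w=80) cum 80
  x=2 (Midtown, w=175) cum 255
  x=5 (Lakeside, w=20) cum 275
  x=7 (Northgate, w=60) cum 335
  x=15 (Eastvale, w=275) cum 610  ← median
  x=16 (Southcross, w=100) cum 710
  x=25 (Hillcrest, w=40) cum 750
⇒ x* = 15
y-coordinate, sorted with cumulative weight:
  y=4 (Eastvale, w=275) cum 275
  y=7 (Lakeside, w=20) cum 295
  y=9 (Northgate, w=60) cum 355
  y=13 (Westmoor, w=80) cum 435  ← median
  y=14 (Midtown, w=175) cum 610
  y=24 (Southcross, w=100) cum 710
  y=25 (Hillcrest, w=40) cum 750
⇒ y* = 13

(15, 13)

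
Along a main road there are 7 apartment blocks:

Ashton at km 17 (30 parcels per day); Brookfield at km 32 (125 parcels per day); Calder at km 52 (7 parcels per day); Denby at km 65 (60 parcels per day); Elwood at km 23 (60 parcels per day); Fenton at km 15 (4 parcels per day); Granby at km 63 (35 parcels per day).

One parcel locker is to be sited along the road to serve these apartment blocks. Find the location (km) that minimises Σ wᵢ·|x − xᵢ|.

For a sum of weighted absolute distances on a line, the optimum is the weighted median (not the mean). Total weight W = 321; half-weight = 160.5.
Sort by position and accumulate weight:
  km 15 (Fenton, w=4) → cum 4
  km 17 (Ashton, w=30) → cum 34
  km 23 (Elwood, w=60) → cum 94
  km 32 (Brookfield, w=125) → cum 219  ≥ 160.5 → median here
  km 52 (Calder, w=7) → cum 226
  km 63 (Granby, w=35) → cum 261
  km 65 (Denby, w=60) → cum 321
Optimal location: km 32.

x = 32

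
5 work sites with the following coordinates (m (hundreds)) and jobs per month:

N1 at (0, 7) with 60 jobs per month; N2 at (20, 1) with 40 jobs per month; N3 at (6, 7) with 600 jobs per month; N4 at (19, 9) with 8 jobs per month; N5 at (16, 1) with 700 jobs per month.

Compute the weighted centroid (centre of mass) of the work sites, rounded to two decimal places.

The minimiser of Σwᵢ‖p−pᵢ‖² is the weighted centroid p* = (Σwᵢpᵢ)/(Σwᵢ).
Σwᵢ = 1408.
Σwᵢxᵢ = 60·0 + 40·20 + 600·6 + 8·19 + 700·16 = 15752.
Σwᵢyᵢ = 60·7 + 40·1 + 600·7 + 8·9 + 700·1 = 5432.
x* = 15752/1408 = 11.19, y* = 5432/1408 = 3.86.

(11.19, 3.86)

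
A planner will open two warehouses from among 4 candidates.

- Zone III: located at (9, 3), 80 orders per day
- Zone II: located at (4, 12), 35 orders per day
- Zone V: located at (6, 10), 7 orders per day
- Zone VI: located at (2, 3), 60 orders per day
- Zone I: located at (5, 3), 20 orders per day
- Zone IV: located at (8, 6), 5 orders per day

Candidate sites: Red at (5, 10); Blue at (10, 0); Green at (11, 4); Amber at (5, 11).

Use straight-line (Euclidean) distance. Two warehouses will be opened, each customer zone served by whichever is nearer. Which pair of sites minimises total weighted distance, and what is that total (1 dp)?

Evaluate every pair (each demand assigned to the nearer of the two):
  {Red, Green}: total = 860.8
  {Green, Amber}: total = 890.6
  {Red, Blue}: total = 936.8
  {Blue, Amber}: total = 970.8
  {Blue, Green}: total = 1252.9
  {Red, Amber}: total = 1323.4
Best pair: {Red, Green} with total 860.8.

{Red, Green}, total 860.8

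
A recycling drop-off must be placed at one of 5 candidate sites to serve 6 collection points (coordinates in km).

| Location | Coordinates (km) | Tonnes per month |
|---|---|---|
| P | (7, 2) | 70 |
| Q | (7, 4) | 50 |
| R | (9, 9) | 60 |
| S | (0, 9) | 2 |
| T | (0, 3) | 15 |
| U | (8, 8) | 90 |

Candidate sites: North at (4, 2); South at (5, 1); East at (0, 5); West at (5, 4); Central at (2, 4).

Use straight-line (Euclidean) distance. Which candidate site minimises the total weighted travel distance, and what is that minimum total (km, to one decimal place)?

Total weighted distance at each candidate:
  North (4, 2): total = 1633.4
  South (5, 1): total = 1658.5
  East (0, 5): total = 2284.5
  West (5, 4): total = 1222.8
  Central (2, 4): total = 1836.4
Minimum is at West with total 1222.8 km.

West, total 1222.8 km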